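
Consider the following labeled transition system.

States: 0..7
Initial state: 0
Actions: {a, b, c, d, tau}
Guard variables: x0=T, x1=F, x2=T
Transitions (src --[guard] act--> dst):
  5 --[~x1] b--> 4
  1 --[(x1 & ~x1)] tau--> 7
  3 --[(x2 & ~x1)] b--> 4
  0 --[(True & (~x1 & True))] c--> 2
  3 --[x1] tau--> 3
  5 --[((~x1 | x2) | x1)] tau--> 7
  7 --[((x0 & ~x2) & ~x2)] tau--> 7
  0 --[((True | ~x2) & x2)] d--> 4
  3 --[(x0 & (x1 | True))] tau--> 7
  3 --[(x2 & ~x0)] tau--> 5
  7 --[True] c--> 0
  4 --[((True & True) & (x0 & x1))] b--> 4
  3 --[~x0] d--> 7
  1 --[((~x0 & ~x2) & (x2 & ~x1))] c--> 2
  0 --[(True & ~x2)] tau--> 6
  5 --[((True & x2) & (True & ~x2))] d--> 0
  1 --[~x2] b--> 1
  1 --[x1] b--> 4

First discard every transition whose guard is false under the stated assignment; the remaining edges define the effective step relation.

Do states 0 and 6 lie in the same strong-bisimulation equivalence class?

Refine partition for ~:
  round 0: {{0,1,2,3,4,5,6,7}}
  round 1: {{0},{1,2,4,6},{3,5},{7}}
stable after 2 split(s): 4 block(s)
0∈{0}, 6∈{1,2,4,6}

Answer: NOT BISIMILAR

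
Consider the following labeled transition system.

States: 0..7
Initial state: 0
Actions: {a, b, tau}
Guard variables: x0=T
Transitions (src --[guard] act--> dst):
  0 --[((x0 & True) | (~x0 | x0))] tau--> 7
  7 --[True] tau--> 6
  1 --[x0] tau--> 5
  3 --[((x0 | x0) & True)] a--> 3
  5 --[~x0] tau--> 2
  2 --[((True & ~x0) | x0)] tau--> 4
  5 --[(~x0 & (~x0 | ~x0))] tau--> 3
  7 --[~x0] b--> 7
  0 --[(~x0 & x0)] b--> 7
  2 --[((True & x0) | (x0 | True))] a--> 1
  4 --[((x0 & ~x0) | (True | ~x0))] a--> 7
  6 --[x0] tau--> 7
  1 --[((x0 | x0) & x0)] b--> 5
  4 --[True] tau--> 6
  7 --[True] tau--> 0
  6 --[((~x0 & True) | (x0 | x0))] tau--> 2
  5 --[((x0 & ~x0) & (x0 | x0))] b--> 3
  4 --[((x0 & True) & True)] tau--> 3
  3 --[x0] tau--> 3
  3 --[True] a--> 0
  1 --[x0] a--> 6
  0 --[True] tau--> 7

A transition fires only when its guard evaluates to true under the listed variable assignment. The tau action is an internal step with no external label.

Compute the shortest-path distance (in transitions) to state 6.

Answer: 2

Working:
Layered search for 6:
  L0 = {0}
  L1 = {7}
  L2 = {6}
6 enters at depth 2; path tau·tau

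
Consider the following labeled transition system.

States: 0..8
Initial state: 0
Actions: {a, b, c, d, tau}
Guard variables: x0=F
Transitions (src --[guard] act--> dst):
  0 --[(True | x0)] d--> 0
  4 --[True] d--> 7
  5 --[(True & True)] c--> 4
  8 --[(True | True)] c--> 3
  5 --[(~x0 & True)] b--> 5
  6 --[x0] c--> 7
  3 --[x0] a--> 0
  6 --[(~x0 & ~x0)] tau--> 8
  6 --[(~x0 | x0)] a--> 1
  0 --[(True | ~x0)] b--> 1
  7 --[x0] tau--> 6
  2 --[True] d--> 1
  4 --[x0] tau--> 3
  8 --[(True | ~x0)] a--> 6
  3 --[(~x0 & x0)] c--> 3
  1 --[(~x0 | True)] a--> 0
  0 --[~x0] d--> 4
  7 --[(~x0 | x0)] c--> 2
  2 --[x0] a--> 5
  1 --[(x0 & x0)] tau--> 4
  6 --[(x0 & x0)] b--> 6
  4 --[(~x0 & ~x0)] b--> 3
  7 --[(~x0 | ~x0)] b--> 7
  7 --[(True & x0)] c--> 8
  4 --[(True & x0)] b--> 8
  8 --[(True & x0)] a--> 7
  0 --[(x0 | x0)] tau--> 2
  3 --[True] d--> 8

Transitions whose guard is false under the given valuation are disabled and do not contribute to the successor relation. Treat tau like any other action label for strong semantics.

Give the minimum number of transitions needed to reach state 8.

Answer: 3

Working:
BFS to 8:
  L0 = {0}
  L1 = {1,4}
  L2 = {3,7}
  L3 = {2,8}
first hit 8 at d=3 via d·b·d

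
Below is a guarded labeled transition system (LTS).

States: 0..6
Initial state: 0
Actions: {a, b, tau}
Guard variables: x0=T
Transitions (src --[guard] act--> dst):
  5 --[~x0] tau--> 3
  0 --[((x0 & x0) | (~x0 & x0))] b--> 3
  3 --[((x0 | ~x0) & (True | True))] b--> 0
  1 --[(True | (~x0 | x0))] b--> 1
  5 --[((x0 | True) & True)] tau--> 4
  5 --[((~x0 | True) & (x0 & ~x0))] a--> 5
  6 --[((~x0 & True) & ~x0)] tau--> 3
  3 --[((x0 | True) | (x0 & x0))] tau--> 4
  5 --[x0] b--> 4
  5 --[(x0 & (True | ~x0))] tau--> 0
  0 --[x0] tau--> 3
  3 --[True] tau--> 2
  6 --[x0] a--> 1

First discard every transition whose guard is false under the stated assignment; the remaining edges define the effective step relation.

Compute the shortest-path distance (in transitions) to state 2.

Answer: 2

Analysis:
Layered search for 2:
  depth 0: {0}
  depth 1: {3}
  depth 2: {2,4}
first hit 2 at d=2 via b·tau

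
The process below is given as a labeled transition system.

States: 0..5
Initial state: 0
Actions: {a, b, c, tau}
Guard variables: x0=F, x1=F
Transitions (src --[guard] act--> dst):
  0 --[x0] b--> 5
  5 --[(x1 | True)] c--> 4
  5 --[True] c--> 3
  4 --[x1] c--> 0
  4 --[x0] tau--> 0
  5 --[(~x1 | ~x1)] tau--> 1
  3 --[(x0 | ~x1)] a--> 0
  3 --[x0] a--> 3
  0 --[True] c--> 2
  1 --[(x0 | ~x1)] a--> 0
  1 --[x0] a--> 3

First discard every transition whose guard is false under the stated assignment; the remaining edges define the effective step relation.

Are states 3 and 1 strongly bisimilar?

Refine partition for ~:
  π0 = {{0,1,2,3,4,5}}
  π1 = {{0},{1,3},{2,4},{5}}
stable after 2 split(s): 4 block(s)
3∈{1,3}, 1∈{1,3}

Answer: BISIMILAR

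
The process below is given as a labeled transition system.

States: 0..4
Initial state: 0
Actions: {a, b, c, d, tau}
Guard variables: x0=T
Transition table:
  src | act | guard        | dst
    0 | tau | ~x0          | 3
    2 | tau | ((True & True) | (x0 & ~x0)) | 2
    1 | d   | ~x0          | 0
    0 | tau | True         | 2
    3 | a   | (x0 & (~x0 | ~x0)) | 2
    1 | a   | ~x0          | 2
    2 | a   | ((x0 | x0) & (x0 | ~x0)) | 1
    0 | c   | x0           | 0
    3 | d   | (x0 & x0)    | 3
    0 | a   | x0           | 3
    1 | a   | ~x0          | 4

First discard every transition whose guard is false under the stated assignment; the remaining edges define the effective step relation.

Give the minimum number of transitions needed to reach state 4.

Breadth-first toward 4:
  L0 = {0}
  L1 = {2,3}
  L2 = {1}
4 never appears.

Answer: UNREACHABLE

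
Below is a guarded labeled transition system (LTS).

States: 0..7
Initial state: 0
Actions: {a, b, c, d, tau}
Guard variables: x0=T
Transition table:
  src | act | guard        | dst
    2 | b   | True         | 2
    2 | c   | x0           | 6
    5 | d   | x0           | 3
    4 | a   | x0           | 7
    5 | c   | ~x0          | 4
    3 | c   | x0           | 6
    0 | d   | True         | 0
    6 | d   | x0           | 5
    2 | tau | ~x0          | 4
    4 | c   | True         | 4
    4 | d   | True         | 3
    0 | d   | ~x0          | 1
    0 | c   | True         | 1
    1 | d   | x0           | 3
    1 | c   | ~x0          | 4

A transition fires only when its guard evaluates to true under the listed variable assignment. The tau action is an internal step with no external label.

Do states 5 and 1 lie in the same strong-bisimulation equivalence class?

Answer: BISIMILAR

Trace:
Compute ~ classes (split until stable):
  round 0: {{0,1,2,3,4,5,6,7}}
  round 1: {{0},{1,5,6},{2},{3},{4},{7}}
  round 2: {{0},{1,5},{2},{3},{4},{6},{7}}
stable after 3 split(s): 7 block(s)
5∈{1,5}, 1∈{1,5}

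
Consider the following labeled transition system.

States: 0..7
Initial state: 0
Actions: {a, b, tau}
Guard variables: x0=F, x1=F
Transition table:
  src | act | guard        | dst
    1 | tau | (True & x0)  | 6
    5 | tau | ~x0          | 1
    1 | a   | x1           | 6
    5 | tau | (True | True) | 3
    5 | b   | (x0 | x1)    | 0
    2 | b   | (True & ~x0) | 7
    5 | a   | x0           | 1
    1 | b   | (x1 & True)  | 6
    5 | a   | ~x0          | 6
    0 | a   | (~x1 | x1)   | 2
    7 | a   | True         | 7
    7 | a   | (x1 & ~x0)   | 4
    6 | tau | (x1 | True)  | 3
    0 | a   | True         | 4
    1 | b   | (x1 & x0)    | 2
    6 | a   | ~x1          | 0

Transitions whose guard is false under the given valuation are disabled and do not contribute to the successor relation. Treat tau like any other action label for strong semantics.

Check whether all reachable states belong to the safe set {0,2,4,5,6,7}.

Allowed set {0,2,4,5,6,7}
Reachable = {0,2,4,7}
  0: ✓
  2: ✓
  4: ✓
  7: ✓

Answer: INVARIANT HOLDS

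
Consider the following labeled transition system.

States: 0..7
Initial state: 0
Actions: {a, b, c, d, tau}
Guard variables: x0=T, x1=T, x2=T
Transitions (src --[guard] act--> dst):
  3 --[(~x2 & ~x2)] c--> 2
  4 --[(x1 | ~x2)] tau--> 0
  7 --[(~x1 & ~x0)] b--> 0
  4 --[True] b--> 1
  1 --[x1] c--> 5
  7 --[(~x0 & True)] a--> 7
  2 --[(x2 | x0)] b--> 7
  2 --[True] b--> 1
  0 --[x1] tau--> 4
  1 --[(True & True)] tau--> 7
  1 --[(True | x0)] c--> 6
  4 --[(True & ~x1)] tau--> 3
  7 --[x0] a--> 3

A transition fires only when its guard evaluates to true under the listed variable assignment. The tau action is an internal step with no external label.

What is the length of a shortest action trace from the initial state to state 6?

Layered search for 6:
  Layer 0: {0}
  Layer 1: {4}
  Layer 2: {1}
  Layer 3: {5,6,7}
depth(6)=3, e.g. tau·b·c

Answer: 3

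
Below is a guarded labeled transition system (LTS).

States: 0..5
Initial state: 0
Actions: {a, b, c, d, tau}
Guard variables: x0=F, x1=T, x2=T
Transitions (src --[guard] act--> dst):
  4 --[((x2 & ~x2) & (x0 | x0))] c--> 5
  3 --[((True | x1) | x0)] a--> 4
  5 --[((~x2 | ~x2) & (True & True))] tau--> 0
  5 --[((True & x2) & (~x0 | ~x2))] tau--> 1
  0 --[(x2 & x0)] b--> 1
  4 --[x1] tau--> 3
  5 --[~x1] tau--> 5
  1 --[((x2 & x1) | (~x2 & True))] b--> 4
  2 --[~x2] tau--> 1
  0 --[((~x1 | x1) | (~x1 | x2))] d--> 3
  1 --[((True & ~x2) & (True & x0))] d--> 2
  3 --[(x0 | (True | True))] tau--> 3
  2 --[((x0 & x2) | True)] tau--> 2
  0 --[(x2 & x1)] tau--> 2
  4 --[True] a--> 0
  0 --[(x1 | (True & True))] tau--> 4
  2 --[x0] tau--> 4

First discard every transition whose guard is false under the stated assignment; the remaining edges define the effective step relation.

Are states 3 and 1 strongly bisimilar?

Answer: NOT BISIMILAR

Working:
Refine partition for ~:
  π0 = {{0,1,2,3,4,5}}
  π1 = {{0},{1},{2,5},{3,4}}
  π2 = {{0},{1},{2},{3},{4},{5}}
Fixed point at round 3; 6 class(es).
[3]={3}  [1]={1}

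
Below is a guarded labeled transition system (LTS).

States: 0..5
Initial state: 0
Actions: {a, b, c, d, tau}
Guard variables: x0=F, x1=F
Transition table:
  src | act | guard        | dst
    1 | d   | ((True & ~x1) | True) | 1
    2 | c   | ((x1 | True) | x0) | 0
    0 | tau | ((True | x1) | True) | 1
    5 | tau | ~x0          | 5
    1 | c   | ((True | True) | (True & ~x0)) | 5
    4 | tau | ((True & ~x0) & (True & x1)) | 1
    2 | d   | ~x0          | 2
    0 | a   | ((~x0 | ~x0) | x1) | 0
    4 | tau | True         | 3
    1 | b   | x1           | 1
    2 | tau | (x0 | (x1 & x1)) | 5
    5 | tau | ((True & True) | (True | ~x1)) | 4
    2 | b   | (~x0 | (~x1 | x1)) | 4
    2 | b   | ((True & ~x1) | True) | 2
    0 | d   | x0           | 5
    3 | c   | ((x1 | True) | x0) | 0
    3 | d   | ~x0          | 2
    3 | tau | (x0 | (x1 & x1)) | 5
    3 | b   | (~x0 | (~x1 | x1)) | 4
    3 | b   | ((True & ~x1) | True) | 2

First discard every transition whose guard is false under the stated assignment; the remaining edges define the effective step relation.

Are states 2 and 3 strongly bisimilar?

Answer: BISIMILAR

Analysis:
Bisimulation quotient by refinement:
  P[0] = {{0,1,2,3,4,5}}
  P[1] = {{0},{1},{2,3},{4,5}}
  P[2] = {{0},{1},{2,3},{4},{5}}
stable after 3 split(s): 5 block(s)
[2]={2,3}  [3]={2,3}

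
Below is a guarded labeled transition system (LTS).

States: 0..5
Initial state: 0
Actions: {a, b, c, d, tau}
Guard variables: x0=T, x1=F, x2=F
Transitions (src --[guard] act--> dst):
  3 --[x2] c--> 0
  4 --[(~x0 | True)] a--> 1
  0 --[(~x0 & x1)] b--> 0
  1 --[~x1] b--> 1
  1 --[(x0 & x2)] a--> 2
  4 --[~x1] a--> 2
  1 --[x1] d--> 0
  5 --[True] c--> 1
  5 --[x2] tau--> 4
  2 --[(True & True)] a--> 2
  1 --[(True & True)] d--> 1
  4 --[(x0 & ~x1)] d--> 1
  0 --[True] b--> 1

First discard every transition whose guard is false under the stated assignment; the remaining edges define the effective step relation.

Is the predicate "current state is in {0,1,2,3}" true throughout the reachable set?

Answer: INVARIANT HOLDS

Trace:
Safe = {0,1,2,3}
Reachable = {0,1}
  0: safe
  1: safe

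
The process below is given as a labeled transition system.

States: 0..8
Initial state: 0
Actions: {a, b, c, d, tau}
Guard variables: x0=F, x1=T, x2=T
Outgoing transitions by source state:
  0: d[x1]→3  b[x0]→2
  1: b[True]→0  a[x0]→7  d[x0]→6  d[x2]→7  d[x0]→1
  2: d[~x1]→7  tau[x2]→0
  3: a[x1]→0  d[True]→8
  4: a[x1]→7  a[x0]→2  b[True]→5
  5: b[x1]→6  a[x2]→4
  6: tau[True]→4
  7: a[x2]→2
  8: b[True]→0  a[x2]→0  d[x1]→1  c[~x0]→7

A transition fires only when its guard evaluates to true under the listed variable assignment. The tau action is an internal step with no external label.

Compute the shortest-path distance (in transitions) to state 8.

Answer: 2

Working:
Layered search for 8:
  L0 = {0}
  L1 = {3}
  L2 = {8}
depth(8)=2, e.g. d·d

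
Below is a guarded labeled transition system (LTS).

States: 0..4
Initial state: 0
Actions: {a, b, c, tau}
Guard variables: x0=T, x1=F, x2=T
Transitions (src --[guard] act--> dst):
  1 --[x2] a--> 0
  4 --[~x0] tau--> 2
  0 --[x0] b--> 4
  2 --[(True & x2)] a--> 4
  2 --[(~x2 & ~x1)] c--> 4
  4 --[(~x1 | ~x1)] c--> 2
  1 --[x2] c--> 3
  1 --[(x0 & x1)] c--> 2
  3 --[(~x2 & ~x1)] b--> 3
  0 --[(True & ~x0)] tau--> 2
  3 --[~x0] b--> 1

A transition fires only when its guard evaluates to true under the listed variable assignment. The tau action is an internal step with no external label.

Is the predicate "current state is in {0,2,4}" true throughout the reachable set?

Safe = {0,2,4}
R = {0,2,4}
  0: ✓
  2: ✓
  4: ✓

Answer: INVARIANT HOLDS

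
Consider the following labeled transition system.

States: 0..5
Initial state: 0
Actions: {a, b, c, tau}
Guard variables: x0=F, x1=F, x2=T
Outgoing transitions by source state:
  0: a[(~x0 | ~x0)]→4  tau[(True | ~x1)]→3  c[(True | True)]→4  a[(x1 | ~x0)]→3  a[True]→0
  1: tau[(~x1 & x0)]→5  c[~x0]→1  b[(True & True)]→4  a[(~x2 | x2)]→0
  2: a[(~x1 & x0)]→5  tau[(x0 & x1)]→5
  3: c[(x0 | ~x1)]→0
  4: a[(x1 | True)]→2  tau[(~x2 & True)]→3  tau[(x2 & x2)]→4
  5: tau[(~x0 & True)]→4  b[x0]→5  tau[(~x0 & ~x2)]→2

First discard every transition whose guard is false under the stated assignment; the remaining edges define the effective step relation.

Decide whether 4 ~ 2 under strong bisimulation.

Bisimulation quotient by refinement:
  round 0: {{0,1,2,3,4,5}}
  round 1: {{0},{1},{2},{3},{4},{5}}
6 equivalence class(es) (converged in 2)
class of 4: {4}; class of 2: {2}

Answer: NOT BISIMILAR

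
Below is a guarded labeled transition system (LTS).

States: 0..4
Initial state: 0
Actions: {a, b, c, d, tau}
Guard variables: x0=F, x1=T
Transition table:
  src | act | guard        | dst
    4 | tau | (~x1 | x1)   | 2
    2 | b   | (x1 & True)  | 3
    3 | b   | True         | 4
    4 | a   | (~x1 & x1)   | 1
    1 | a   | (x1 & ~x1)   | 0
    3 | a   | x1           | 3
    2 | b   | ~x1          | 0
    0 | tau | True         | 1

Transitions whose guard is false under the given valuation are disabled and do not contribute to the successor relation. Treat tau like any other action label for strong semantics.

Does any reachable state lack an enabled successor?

Answer: DEADLOCK at state 1

Analysis:
Reachable = {0,1}
  0: tau→1  [deg 1]
  1: ∅  [no exit]
Path to 1: tau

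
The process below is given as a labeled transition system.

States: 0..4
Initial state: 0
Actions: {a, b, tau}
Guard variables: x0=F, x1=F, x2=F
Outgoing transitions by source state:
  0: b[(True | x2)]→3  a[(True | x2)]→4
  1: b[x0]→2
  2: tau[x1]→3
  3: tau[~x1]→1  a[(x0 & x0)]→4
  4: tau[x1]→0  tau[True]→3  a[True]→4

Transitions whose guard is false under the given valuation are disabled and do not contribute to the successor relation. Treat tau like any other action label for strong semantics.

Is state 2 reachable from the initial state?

5 transition(s) survive guard evaluation.
Layer 0: {0}
Layer 1: {3,4}  cumulative {0,3,4}
Layer 2: {1}  cumulative {0,1,3,4}
Reachable = {0,1,3,4}

Answer: UNREACHABLE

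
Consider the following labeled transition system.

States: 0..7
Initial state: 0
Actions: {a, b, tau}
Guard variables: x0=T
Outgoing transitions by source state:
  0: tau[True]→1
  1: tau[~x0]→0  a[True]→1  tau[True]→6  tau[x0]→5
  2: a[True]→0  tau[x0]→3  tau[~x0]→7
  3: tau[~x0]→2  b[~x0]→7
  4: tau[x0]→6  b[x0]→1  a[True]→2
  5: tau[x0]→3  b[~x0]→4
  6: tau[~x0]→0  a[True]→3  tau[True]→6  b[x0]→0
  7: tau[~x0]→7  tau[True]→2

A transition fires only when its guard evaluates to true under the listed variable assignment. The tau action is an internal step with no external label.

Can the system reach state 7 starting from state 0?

14 transition(s) survive guard evaluation.
L0 = {0}
L1 = {1}  now seen {0,1}
L2 = {5,6}  now seen {0,1,5,6}
L3 = {3}  now seen {0,1,3,5,6}
Reach set: {0,1,3,5,6}

Answer: UNREACHABLE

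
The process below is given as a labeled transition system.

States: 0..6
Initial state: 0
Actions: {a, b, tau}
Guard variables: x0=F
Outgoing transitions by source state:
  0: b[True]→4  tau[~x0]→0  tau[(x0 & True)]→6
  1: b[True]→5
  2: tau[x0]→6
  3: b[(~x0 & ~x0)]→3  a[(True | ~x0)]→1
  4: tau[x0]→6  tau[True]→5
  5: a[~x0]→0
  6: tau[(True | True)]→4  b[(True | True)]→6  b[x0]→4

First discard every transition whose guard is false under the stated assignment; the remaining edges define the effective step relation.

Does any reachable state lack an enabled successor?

Answer: DEADLOCK-FREE

Trace:
Reachable = {0,4,5}
  0: b→4  tau→0  [2 exit(s)]
  4: tau→5  [1 exit(s)]
  5: a→0  [1 exit(s)]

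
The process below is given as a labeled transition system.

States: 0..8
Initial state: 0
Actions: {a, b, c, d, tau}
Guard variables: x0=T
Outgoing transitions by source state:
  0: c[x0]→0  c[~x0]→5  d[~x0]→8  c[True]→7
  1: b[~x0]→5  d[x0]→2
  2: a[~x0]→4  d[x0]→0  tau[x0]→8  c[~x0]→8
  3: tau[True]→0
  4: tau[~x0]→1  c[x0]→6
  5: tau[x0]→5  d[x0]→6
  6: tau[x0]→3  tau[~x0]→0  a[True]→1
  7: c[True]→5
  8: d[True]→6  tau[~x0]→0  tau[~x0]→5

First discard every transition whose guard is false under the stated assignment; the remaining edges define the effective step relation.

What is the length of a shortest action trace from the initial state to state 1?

Layered search for 1:
  Layer 0: {0}
  Layer 1: {7}
  Layer 2: {5}
  Layer 3: {6}
  Layer 4: {1,3}
depth(1)=4, e.g. c·c·d·a

Answer: 4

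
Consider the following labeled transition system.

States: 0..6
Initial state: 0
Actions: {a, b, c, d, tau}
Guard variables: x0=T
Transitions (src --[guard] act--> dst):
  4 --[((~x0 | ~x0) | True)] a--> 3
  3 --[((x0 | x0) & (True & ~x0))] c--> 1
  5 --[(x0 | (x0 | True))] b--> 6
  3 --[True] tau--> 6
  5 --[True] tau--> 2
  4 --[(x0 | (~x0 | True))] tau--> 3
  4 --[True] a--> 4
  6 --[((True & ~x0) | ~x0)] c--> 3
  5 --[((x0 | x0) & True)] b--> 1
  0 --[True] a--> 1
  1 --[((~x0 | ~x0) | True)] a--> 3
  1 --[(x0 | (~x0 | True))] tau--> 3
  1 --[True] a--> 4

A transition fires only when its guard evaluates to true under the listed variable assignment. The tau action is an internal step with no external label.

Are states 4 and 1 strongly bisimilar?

Bisimulation quotient by refinement:
  P[0] = {{0,1,2,3,4,5,6}}
  P[1] = {{0},{1,4},{2,6},{3},{5}}
5 equivalence class(es) (converged in 2)
class of 4: {1,4}; class of 1: {1,4}

Answer: BISIMILAR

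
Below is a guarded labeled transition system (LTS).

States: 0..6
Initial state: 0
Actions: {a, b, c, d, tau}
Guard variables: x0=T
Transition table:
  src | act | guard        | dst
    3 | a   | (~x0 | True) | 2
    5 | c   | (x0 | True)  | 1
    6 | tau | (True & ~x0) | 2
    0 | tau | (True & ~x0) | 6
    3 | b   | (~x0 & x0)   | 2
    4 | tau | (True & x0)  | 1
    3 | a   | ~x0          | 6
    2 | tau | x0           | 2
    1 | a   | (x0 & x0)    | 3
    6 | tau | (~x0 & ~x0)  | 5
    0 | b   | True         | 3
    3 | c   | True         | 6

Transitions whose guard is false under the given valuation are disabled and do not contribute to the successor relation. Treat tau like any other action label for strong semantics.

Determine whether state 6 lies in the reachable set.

7 transition(s) survive guard evaluation.
depth 0: {0}
depth 1: {3}  now seen {0,3}
depth 2: {2,6}  now seen {0,2,3,6}
R = {0,2,3,6}
trace reaching 6: b·c

Answer: REACHABLE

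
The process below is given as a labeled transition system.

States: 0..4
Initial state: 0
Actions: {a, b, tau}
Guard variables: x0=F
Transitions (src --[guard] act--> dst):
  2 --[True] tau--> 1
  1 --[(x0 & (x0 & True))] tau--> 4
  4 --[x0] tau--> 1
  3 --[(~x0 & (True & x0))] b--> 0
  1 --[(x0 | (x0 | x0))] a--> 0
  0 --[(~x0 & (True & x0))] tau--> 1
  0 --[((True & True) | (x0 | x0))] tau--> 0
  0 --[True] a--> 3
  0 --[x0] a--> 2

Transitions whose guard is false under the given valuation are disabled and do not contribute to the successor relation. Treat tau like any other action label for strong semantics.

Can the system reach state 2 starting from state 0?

After dropping false guards: 3 live edges.
L0 = {0}
L1 = {3}  now seen {0,3}
Reachable = {0,3}

Answer: UNREACHABLE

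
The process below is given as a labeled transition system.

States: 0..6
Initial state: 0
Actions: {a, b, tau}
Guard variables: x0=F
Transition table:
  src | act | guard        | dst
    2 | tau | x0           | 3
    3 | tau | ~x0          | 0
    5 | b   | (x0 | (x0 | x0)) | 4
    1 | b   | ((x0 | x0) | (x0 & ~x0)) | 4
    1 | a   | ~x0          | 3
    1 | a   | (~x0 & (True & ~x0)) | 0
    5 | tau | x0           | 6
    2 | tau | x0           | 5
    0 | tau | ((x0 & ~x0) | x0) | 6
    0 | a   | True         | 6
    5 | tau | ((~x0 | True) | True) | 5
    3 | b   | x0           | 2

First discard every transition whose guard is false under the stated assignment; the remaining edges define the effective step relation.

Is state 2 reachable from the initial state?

After dropping false guards: 5 live edges.
depth 0: {0}
depth 1: {6}  cumulative {0,6}
Reach set: {0,6}

Answer: UNREACHABLE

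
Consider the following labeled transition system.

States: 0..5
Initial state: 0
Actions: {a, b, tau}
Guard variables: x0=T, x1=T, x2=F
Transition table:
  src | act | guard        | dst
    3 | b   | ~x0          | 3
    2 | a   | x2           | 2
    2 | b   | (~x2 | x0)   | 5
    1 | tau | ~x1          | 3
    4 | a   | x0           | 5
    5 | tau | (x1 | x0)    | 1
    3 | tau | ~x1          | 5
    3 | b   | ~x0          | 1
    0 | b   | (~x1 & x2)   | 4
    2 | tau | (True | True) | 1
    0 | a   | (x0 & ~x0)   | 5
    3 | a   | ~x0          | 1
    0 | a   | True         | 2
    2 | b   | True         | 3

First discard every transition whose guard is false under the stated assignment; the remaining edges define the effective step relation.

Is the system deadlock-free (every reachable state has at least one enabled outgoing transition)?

Reach set: {0,1,2,3,5}
  0: a→2  [1 exit(s)]
  1: ∅  [deadlock]
  2: b→3  b→5  tau→1  [3 exit(s)]
  3: ∅  [deadlock]
  5: tau→1  [1 exit(s)]
trace reaching 1: a·tau

Answer: DEADLOCK at state 1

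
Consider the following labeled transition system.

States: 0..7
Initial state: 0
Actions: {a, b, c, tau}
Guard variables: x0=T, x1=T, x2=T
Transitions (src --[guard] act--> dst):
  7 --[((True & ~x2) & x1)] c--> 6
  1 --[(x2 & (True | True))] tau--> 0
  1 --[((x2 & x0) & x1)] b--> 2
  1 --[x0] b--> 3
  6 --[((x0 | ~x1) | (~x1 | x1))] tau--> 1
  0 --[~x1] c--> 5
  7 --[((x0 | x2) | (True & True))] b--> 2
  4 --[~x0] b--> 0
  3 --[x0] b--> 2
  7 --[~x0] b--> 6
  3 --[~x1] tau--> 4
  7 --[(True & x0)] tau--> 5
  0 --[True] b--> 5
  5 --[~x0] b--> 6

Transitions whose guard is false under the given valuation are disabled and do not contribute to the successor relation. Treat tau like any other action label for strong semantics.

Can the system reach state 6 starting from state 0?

8 transition(s) survive guard evaluation.
Layer 0: {0}
Layer 1: {5}  cumulative {0,5}
Reach set: {0,5}

Answer: UNREACHABLE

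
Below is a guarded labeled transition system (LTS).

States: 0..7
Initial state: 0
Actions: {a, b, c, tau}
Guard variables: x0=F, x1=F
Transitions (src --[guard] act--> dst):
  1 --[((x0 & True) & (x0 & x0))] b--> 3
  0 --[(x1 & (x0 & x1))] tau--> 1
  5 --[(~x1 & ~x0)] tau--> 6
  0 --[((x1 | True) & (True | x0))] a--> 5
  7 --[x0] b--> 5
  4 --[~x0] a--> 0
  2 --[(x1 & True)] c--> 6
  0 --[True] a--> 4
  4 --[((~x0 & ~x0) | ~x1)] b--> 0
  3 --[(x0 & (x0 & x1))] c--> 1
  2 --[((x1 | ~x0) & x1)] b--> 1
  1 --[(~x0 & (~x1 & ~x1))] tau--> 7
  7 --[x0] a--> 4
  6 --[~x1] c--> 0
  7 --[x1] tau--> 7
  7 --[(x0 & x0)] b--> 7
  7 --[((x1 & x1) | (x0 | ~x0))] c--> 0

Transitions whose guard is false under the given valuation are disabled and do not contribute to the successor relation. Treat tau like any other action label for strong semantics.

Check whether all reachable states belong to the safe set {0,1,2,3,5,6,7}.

Answer: INVARIANT VIOLATED at state 4

Working:
Inv-set: {0,1,2,3,5,6,7}
Reachable = {0,4,5,6}
  0: ✓
  4: VIOLATES
  5: ✓
  6: ✓
reach 4 via a — violates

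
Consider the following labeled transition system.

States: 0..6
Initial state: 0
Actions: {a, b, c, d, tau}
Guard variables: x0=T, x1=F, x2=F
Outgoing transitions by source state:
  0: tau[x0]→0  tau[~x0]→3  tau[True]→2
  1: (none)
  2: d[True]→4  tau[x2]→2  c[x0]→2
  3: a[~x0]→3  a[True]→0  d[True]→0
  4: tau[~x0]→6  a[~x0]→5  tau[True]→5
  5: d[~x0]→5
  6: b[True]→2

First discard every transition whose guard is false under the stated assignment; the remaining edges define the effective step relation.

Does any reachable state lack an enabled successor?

Reachable = {0,2,4,5}
  0: tau→0  tau→2  [2 out]
  2: c→2  d→4  [2 out]
  4: tau→5  [1 out]
  5: ∅  [deadlock]
Path to 5: tau·d·tau

Answer: DEADLOCK at state 5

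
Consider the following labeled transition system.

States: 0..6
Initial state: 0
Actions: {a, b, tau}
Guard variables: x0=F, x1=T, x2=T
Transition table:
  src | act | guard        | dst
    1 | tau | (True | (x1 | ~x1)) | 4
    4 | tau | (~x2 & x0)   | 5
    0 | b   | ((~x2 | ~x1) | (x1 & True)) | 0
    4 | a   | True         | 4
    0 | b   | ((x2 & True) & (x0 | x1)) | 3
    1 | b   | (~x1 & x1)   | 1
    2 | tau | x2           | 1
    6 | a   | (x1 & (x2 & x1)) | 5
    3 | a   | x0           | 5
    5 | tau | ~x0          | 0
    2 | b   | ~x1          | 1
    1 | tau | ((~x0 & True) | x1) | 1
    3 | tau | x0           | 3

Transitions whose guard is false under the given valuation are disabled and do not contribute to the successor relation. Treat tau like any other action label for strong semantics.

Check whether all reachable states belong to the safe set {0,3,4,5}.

Answer: INVARIANT HOLDS

Analysis:
Safe = {0,3,4,5}
Reachable = {0,3}
  0: safe
  3: safe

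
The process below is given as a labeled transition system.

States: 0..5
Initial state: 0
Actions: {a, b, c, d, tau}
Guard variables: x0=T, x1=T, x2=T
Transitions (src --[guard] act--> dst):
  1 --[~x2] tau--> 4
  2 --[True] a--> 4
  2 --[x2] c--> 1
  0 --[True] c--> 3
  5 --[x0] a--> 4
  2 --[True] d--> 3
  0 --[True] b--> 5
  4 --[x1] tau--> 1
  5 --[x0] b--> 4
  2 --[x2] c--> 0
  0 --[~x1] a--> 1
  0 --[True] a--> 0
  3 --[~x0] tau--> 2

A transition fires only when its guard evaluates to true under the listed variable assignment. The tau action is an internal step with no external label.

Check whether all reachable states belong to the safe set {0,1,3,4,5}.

Answer: INVARIANT HOLDS

Trace:
Inv-set: {0,1,3,4,5}
Reachable = {0,1,3,4,5}
  0: ok
  1: ok
  3: ok
  4: ok
  5: ok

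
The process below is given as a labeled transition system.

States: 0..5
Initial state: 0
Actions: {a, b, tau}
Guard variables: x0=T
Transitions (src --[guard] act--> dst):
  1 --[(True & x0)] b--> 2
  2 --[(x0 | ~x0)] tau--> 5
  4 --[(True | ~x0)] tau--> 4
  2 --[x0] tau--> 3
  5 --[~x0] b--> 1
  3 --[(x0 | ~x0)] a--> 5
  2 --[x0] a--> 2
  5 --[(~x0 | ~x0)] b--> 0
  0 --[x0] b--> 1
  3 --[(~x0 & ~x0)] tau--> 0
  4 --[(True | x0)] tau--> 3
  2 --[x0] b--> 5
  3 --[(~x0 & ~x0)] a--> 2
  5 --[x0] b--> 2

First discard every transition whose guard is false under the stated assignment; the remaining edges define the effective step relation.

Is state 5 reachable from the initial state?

Guard filter leaves 10 enabled edge(s).
depth 0: {0}
depth 1: {1}  total {0,1}
depth 2: {2}  total {0,1,2}
depth 3: {3,5}  total {0,1,2,3,5}
Reach set: {0,1,2,3,5}
witness 5: b·b·tau

Answer: REACHABLE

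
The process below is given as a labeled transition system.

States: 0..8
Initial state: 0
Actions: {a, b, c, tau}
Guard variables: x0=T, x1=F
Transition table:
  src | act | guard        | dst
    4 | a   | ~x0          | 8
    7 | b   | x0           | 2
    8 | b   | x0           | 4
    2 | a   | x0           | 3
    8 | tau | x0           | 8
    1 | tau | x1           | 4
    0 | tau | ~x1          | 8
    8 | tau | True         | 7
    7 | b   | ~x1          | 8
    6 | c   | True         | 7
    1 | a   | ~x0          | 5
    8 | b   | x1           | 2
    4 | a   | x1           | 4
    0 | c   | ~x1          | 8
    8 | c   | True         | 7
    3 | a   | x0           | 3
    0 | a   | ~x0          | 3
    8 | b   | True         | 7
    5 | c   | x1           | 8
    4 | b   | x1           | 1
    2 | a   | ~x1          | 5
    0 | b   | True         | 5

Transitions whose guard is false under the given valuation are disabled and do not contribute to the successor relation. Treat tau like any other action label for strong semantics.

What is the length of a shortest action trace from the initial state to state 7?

BFS to 7:
  Layer 0: {0}
  Layer 1: {5,8}
  Layer 2: {4,7}
7 enters at depth 2; path c·b

Answer: 2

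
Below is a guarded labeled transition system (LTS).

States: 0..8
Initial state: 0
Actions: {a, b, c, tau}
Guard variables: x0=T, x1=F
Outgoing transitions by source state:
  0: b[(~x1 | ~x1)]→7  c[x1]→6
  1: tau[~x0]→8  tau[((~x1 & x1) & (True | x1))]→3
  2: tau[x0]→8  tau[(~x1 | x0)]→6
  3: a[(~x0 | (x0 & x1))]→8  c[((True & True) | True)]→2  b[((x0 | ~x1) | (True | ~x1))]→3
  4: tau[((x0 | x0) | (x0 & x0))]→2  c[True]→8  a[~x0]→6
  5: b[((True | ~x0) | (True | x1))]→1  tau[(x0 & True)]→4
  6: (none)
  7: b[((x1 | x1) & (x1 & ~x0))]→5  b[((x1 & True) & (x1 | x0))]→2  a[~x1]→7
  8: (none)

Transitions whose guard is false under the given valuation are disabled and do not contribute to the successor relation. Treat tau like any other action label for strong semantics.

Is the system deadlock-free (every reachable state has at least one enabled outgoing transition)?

R = {0,7}
  0: b→7  [1 out]
  7: a→7  [1 out]

Answer: DEADLOCK-FREE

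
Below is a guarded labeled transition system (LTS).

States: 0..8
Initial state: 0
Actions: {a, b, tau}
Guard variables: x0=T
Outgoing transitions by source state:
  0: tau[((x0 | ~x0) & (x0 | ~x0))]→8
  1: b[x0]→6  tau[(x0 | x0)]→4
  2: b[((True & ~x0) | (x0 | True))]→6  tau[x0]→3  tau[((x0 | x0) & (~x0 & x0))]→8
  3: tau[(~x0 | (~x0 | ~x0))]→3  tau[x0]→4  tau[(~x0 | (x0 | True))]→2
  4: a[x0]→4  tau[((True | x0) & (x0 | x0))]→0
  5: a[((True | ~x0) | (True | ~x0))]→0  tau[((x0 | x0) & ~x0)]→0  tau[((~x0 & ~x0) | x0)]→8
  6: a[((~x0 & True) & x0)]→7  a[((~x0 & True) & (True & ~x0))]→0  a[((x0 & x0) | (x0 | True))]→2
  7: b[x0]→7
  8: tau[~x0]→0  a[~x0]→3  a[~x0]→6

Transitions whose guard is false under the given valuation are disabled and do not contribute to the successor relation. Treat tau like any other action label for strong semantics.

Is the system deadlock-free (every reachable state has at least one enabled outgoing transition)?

Reachable = {0,8}
  0: tau→8  [1 out]
  8: ∅  [no exit]
Path to 8: tau

Answer: DEADLOCK at state 8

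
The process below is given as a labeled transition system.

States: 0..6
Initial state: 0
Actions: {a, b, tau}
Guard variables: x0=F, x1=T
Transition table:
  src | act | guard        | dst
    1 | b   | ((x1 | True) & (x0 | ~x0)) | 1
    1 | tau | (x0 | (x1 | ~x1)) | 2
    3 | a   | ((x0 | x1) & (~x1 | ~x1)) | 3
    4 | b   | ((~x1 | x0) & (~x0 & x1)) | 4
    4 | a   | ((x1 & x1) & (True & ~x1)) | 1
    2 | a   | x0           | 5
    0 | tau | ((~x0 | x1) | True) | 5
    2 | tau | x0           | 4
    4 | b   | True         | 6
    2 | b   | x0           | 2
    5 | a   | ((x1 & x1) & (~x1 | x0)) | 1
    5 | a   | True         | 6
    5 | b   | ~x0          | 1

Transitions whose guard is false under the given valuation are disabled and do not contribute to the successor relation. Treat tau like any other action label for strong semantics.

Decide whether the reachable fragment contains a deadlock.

R = {0,1,2,5,6}
  0: tau→5  [deg 1]
  1: b→1  tau→2  [deg 2]
  2: ∅  [STUCK]
  5: a→6  b→1  [deg 2]
  6: ∅  [STUCK]
Path to 2: tau·b·tau

Answer: DEADLOCK at state 2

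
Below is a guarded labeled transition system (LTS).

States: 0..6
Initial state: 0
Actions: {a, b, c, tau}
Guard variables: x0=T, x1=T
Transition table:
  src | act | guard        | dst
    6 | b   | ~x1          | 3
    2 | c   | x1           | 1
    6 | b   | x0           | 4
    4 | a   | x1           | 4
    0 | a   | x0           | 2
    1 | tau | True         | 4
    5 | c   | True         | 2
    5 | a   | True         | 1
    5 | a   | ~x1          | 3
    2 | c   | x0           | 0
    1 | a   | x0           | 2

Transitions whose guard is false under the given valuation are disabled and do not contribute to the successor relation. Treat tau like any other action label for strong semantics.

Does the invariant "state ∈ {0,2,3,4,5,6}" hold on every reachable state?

Answer: INVARIANT VIOLATED at state 1

Working:
Allowed set {0,2,3,4,5,6}
Reachable = {0,1,2,4}
  0: ok
  1: outside
  2: ok
  4: ok
reach 1 via a·c — violates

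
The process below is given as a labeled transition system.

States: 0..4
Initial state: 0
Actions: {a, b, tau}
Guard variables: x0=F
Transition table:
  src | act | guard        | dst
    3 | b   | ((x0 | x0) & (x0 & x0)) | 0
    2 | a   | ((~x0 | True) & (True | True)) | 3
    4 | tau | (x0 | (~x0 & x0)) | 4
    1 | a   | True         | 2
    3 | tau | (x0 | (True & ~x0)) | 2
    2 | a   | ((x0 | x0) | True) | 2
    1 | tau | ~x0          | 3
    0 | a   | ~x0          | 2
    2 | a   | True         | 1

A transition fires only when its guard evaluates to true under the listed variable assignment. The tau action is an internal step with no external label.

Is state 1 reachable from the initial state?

Guard filter leaves 7 enabled edge(s).
L0 = {0}
L1 = {2}  now seen {0,2}
L2 = {1,3}  now seen {0,1,2,3}
Reachable = {0,1,2,3}
trace reaching 1: a·a

Answer: REACHABLE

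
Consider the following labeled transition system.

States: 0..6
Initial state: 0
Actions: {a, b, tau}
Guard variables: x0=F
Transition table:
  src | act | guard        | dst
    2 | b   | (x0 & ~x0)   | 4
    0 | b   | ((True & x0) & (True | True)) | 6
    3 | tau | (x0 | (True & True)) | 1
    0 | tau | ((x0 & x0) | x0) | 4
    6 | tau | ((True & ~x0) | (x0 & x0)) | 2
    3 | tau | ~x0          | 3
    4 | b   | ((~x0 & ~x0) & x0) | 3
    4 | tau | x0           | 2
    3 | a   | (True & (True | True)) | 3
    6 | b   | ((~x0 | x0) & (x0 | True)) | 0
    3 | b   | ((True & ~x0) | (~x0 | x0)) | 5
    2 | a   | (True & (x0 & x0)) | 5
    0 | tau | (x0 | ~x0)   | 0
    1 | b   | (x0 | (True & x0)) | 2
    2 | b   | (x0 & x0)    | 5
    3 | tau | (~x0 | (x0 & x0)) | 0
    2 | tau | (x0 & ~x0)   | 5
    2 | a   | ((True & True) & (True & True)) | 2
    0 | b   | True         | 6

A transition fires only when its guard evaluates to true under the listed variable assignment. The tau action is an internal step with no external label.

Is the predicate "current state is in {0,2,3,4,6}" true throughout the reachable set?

Inv-set: {0,2,3,4,6}
R = {0,2,6}
  0: ✓
  2: ✓
  6: ✓

Answer: INVARIANT HOLDS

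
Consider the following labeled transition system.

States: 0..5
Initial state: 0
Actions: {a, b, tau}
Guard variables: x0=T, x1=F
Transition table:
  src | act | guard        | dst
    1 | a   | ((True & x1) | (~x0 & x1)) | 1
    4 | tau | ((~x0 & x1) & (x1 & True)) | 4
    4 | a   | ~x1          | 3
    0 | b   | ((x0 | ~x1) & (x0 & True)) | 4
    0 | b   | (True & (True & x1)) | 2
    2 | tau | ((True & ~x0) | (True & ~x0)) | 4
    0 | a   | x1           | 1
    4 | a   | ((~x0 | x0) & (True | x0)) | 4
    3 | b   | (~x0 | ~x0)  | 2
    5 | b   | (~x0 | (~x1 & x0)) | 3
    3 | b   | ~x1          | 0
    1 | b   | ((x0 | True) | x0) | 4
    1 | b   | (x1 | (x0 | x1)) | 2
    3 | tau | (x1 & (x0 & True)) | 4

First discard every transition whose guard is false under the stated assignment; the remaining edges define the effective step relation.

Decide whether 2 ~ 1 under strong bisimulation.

Answer: NOT BISIMILAR

Trace:
Compute ~ classes (split until stable):
  π0 = {{0,1,2,3,4,5}}
  π1 = {{0,1,3,5},{2},{4}}
  π2 = {{0},{1},{2},{3,5},{4}}
  π3 = {{0},{1},{2},{3},{4},{5}}
Fixed point at round 4; 6 class(es).
[2]={2}  [1]={1}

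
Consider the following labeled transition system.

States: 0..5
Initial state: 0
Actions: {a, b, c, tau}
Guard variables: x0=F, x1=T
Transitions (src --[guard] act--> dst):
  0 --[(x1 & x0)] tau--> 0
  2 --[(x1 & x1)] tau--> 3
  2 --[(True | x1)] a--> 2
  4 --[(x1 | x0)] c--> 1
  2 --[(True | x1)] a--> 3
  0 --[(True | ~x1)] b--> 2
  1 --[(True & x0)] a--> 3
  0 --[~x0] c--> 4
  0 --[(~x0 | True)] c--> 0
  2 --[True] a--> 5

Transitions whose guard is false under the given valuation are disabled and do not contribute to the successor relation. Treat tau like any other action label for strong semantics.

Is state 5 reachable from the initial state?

After dropping false guards: 8 live edges.
L0 = {0}
L1 = {2,4}  total {0,2,4}
L2 = {1,3,5}  total {0,1,2,3,4,5}
Reach set: {0,1,2,3,4,5}
witness 5: b·a

Answer: REACHABLE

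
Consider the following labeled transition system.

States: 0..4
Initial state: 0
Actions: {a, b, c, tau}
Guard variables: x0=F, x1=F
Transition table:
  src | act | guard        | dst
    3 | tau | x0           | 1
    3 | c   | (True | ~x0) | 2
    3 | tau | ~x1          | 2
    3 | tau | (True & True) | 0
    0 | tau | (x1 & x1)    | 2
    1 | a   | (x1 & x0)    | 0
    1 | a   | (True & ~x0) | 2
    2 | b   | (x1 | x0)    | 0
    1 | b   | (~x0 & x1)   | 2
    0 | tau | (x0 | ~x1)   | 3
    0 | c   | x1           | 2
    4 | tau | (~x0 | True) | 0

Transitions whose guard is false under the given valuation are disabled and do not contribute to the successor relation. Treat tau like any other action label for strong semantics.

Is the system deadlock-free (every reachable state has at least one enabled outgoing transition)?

Reach set: {0,2,3}
  0: tau→3  [1 exit(s)]
  2: ∅  [no exit]
  3: c→2  tau→0  tau→2  [3 exit(s)]
trace reaching 2: tau·c

Answer: DEADLOCK at state 2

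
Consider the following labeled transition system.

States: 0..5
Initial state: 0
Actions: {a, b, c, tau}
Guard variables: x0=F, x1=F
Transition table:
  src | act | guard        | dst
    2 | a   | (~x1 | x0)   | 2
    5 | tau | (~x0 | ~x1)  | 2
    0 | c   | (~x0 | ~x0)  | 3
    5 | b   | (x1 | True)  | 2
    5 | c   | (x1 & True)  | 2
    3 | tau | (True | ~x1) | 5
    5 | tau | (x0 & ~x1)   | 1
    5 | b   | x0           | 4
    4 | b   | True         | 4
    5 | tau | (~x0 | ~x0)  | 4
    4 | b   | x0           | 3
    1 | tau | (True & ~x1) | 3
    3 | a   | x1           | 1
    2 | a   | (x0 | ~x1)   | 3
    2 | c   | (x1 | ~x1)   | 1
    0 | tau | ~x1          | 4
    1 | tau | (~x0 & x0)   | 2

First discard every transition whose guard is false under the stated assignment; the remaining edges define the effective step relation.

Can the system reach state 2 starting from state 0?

Answer: REACHABLE

Working:
After dropping false guards: 11 live edges.
L0 = {0}
L1 = {3,4}  cumulative {0,3,4}
L2 = {5}  cumulative {0,3,4,5}
L3 = {2}  cumulative {0,2,3,4,5}
L4 = {1}  cumulative {0,1,2,3,4,5}
R = {0,1,2,3,4,5}
Path to 2: c·tau·tau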